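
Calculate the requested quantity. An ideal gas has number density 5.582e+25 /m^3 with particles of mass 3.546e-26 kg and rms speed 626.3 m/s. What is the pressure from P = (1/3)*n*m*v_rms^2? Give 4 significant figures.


Step 1: v_rms^2 = 626.3^2 = 3.923e+05
Step 2: n*m = 5.582e+25*3.546e-26 = 1.979
Step 3: P = (1/3)*1.979*3.923e+05 = 2.588e+05 Pa

2.588e+05


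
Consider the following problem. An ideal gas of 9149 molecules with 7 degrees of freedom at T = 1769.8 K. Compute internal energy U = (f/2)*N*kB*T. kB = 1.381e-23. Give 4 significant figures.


Step 1: f/2 = 7/2 = 3.5
Step 2: N*kB*T = 9149*1.381e-23*1769.8 = 2.236e-16
Step 3: U = 3.5 * 2.236e-16 = 7.826e-16 J

7.826e-16


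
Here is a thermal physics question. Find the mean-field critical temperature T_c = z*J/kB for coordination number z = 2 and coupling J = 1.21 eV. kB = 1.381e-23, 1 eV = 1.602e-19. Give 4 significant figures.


Step 1: z*J = 2*1.21 = 2.42 eV
Step 2: Convert to Joules: 2.42*1.602e-19 = 3.877e-19 J
Step 3: T_c = 3.877e-19 / 1.381e-23 = 2.807e+04 K

2.807e+04


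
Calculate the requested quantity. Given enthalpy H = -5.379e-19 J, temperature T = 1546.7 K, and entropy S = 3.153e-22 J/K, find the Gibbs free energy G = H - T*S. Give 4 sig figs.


Step 1: T*S = 1546.7 * 3.153e-22 = 4.877e-19 J
Step 2: G = H - T*S = -5.379e-19 - 4.877e-19
Step 3: G = -1.026e-18 J

-1.026e-18


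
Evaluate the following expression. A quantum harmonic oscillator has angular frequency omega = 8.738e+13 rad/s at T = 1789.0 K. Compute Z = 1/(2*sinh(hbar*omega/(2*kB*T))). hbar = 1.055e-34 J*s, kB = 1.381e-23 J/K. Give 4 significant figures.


Step 1: Compute x = hbar*omega/(kB*T) = 1.055e-34*8.738e+13/(1.381e-23*1789.0) = 0.3731
Step 2: x/2 = 0.1866
Step 3: sinh(x/2) = 0.1876
Step 4: Z = 1/(2*0.1876) = 2.665

2.665


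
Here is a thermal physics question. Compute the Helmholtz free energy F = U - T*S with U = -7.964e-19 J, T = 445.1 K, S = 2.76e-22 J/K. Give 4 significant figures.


Step 1: T*S = 445.1 * 2.76e-22 = 1.228e-19 J
Step 2: F = U - T*S = -7.964e-19 - 1.228e-19
Step 3: F = -9.192e-19 J

-9.192e-19


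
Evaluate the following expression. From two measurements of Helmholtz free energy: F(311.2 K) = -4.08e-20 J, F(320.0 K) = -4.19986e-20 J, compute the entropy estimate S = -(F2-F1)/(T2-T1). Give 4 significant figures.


Step 1: dF = F2 - F1 = -4.19986e-20 - (-4.08e-20) = -1.1986e-21 J
Step 2: dT = T2 - T1 = 320.0 - 311.2 = 8.8 K
Step 3: S = -dF/dT = -(-1.1986e-21)/8.8 = 1.362e-22 J/K

1.362e-22


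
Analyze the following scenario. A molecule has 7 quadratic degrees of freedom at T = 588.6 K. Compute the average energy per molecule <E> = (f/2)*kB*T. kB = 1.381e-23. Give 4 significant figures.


Step 1: f/2 = 7/2 = 3.5
Step 2: kB*T = 1.381e-23 * 588.6 = 8.129e-21
Step 3: <E> = 3.5 * 8.129e-21 = 2.845e-20 J

2.845e-20


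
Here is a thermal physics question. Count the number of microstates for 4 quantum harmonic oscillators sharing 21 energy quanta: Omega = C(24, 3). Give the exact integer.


Step 1: Use binomial coefficient C(24, 3)
Step 2: Numerator = 24! / 21!
Step 3: Denominator = 3!
Step 4: Omega = 2024

2024


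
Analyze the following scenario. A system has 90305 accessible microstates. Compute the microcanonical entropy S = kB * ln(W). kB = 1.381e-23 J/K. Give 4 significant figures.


Step 1: ln(W) = ln(90305) = 11.41
Step 2: S = kB * ln(W) = 1.381e-23 * 11.41
Step 3: S = 1.576e-22 J/K

1.576e-22


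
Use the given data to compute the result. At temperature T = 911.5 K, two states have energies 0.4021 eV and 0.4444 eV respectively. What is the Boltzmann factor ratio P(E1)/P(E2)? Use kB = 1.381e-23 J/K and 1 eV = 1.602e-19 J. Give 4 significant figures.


Step 1: Compute energy difference dE = E1 - E2 = 0.4021 - 0.4444 = -0.0423 eV
Step 2: Convert to Joules: dE_J = -0.0423 * 1.602e-19 = -6.776e-21 J
Step 3: Compute exponent = -dE_J / (kB * T) = -(-6.776e-21) / (1.381e-23 * 911.5) = 0.5383
Step 4: P(E1)/P(E2) = exp(0.5383) = 1.713

1.713


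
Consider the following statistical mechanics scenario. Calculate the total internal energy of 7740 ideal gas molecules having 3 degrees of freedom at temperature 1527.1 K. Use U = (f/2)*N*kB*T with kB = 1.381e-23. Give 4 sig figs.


Step 1: f/2 = 3/2 = 1.5
Step 2: N*kB*T = 7740*1.381e-23*1527.1 = 1.632e-16
Step 3: U = 1.5 * 1.632e-16 = 2.448e-16 J

2.448e-16


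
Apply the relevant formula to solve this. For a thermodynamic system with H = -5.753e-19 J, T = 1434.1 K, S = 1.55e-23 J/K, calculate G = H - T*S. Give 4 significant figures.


Step 1: T*S = 1434.1 * 1.55e-23 = 2.223e-20 J
Step 2: G = H - T*S = -5.753e-19 - 2.223e-20
Step 3: G = -5.975e-19 J

-5.975e-19


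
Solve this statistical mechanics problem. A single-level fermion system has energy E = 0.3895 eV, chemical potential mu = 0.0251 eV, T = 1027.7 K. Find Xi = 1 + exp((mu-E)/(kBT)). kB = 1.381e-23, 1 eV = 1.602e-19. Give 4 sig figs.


Step 1: (mu - E) = 0.0251 - 0.3895 = -0.3644 eV
Step 2: x = (mu-E)*eV/(kB*T) = -0.3644*1.602e-19/(1.381e-23*1027.7) = -4.113
Step 3: exp(x) = 0.01636
Step 4: Xi = 1 + 0.01636 = 1.016

1.016


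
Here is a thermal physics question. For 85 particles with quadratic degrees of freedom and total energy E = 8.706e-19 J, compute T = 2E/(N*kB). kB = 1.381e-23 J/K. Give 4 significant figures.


Step 1: Numerator = 2*E = 2*8.706e-19 = 1.741e-18 J
Step 2: Denominator = N*kB = 85*1.381e-23 = 1.174e-21
Step 3: T = 1.741e-18 / 1.174e-21 = 1483 K

1483


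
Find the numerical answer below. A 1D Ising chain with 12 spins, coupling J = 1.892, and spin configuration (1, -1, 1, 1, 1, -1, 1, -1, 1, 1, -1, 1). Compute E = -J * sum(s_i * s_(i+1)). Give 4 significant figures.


Step 1: Nearest-neighbor products: -1, -1, 1, 1, -1, -1, -1, -1, 1, -1, -1
Step 2: Sum of products = -5
Step 3: E = -1.892 * -5 = 9.46

9.46


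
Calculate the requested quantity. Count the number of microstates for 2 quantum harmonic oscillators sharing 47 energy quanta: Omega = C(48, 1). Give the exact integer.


Step 1: Use binomial coefficient C(48, 1)
Step 2: Numerator = 48! / 47!
Step 3: Denominator = 1!
Step 4: Omega = 48

48


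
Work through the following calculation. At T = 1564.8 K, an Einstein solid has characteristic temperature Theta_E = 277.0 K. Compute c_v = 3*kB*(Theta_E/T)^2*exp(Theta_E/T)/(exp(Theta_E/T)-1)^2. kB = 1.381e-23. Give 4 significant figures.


Step 1: x = Theta_E/T = 277.0/1564.8 = 0.177
Step 2: x^2 = 0.03134
Step 3: exp(x) = 1.194
Step 4: c_v = 3*1.381e-23*0.03134*1.194/(1.194-1)^2 = 4.132e-23

4.132e-23


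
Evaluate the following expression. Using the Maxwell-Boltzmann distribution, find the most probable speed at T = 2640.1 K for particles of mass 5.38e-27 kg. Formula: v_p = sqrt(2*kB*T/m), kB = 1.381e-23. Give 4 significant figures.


Step 1: Numerator = 2*kB*T = 2*1.381e-23*2640.1 = 7.292e-20
Step 2: Ratio = 7.292e-20 / 5.38e-27 = 1.355e+07
Step 3: v_p = sqrt(1.355e+07) = 3682 m/s

3682


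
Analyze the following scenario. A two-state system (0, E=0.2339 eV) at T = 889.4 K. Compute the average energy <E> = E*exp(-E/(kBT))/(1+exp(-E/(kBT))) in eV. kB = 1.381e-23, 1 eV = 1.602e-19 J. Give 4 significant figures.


Step 1: beta*E = 0.2339*1.602e-19/(1.381e-23*889.4) = 3.051
Step 2: exp(-beta*E) = 0.04732
Step 3: <E> = 0.2339*0.04732/(1+0.04732) = 0.01057 eV

0.01057


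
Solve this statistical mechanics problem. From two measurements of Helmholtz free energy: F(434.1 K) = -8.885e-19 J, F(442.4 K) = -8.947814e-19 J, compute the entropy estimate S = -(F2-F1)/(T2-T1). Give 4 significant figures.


Step 1: dF = F2 - F1 = -8.947814e-19 - (-8.885e-19) = -6.2814e-21 J
Step 2: dT = T2 - T1 = 442.4 - 434.1 = 8.3 K
Step 3: S = -dF/dT = -(-6.2814e-21)/8.3 = 7.568e-22 J/K

7.568e-22


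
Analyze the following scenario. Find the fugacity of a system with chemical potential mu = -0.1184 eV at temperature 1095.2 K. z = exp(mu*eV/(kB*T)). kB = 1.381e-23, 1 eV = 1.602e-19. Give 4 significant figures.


Step 1: Convert mu to Joules: -0.1184*1.602e-19 = -1.897e-20 J
Step 2: kB*T = 1.381e-23*1095.2 = 1.512e-20 J
Step 3: mu/(kB*T) = -1.254
Step 4: z = exp(-1.254) = 0.2853

0.2853


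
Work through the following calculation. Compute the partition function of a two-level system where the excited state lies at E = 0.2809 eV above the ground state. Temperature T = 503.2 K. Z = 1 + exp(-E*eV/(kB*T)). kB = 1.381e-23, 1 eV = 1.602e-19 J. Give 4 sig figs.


Step 1: Compute beta*E = E*eV/(kB*T) = 0.2809*1.602e-19/(1.381e-23*503.2) = 6.476
Step 2: exp(-beta*E) = exp(-6.476) = 0.001541
Step 3: Z = 1 + 0.001541 = 1.002

1.002


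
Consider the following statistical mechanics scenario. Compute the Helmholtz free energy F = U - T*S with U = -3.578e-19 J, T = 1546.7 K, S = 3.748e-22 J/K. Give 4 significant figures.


Step 1: T*S = 1546.7 * 3.748e-22 = 5.797e-19 J
Step 2: F = U - T*S = -3.578e-19 - 5.797e-19
Step 3: F = -9.375e-19 J

-9.375e-19


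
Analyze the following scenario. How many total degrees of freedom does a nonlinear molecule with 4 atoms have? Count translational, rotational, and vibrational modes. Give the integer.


Step 1: Translational DOF = 3
Step 2: Rotational DOF (nonlinear) = 3
Step 3: Vibrational DOF = 3*4 - 6 = 6
Step 4: Total = 3 + 3 + 6 = 12

12


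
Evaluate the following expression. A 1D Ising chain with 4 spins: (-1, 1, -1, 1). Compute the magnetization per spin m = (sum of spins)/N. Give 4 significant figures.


Step 1: Count up spins (+1): 2, down spins (-1): 2
Step 2: Total magnetization M = 2 - 2 = 0
Step 3: m = M/N = 0/4 = 0

0


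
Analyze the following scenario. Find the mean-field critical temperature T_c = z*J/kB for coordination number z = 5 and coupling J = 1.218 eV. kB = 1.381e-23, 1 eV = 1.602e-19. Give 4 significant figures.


Step 1: z*J = 5*1.218 = 6.09 eV
Step 2: Convert to Joules: 6.09*1.602e-19 = 9.756e-19 J
Step 3: T_c = 9.756e-19 / 1.381e-23 = 7.065e+04 K

7.065e+04


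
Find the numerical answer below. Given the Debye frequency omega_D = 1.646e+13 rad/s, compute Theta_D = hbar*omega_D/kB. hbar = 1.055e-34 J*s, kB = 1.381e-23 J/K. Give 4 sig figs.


Step 1: hbar*omega_D = 1.055e-34 * 1.646e+13 = 1.737e-21 J
Step 2: Theta_D = 1.737e-21 / 1.381e-23
Step 3: Theta_D = 125.7 K

125.7


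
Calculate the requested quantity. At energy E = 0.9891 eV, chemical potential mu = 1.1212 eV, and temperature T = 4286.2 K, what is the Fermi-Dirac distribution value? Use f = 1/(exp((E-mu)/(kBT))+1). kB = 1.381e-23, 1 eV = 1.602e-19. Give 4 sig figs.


Step 1: (E - mu) = 0.9891 - 1.1212 = -0.1321 eV
Step 2: Convert: (E-mu)*eV = -2.116e-20 J
Step 3: x = (E-mu)*eV/(kB*T) = -0.3575
Step 4: f = 1/(exp(-0.3575)+1) = 0.5884

0.5884


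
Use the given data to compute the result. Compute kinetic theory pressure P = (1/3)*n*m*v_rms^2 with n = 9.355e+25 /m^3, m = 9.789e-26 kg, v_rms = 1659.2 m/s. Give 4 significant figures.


Step 1: v_rms^2 = 1659.2^2 = 2.753e+06
Step 2: n*m = 9.355e+25*9.789e-26 = 9.158
Step 3: P = (1/3)*9.158*2.753e+06 = 8.403e+06 Pa

8.403e+06


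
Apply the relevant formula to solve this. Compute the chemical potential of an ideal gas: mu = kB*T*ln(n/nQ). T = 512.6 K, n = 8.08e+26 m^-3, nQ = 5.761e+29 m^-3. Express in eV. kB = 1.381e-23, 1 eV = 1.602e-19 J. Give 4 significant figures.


Step 1: n/nQ = 8.08e+26/5.761e+29 = 0.001403
Step 2: ln(n/nQ) = -6.569
Step 3: mu = kB*T*ln(n/nQ) = 7.079e-21*-6.569 = -4.651e-20 J
Step 4: Convert to eV: -4.651e-20/1.602e-19 = -0.2903 eV

-0.2903


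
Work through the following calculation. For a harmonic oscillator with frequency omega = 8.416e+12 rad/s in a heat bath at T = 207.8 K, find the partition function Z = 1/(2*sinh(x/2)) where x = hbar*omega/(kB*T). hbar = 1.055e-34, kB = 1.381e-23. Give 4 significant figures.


Step 1: Compute x = hbar*omega/(kB*T) = 1.055e-34*8.416e+12/(1.381e-23*207.8) = 0.3094
Step 2: x/2 = 0.1547
Step 3: sinh(x/2) = 0.1553
Step 4: Z = 1/(2*0.1553) = 3.219

3.219


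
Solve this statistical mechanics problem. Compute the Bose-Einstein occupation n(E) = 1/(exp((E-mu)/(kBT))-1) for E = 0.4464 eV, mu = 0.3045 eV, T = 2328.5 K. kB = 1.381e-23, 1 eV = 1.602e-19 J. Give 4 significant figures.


Step 1: (E - mu) = 0.1419 eV
Step 2: x = (E-mu)*eV/(kB*T) = 0.1419*1.602e-19/(1.381e-23*2328.5) = 0.7069
Step 3: exp(x) = 2.028
Step 4: n = 1/(exp(x)-1) = 0.973

0.973


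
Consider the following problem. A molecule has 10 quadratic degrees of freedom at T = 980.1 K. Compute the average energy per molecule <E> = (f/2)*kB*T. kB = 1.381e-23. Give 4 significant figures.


Step 1: f/2 = 10/2 = 5
Step 2: kB*T = 1.381e-23 * 980.1 = 1.354e-20
Step 3: <E> = 5 * 1.354e-20 = 6.768e-20 J

6.768e-20


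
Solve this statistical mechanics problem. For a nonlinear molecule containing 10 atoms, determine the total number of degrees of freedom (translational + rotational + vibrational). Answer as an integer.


Step 1: Translational DOF = 3
Step 2: Rotational DOF (nonlinear) = 3
Step 3: Vibrational DOF = 3*10 - 6 = 24
Step 4: Total = 3 + 3 + 24 = 30

30


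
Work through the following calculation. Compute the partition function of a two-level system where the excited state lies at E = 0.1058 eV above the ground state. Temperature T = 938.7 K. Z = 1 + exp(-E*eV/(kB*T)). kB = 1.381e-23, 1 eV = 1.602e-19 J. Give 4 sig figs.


Step 1: Compute beta*E = E*eV/(kB*T) = 0.1058*1.602e-19/(1.381e-23*938.7) = 1.307
Step 2: exp(-beta*E) = exp(-1.307) = 0.2705
Step 3: Z = 1 + 0.2705 = 1.271

1.271


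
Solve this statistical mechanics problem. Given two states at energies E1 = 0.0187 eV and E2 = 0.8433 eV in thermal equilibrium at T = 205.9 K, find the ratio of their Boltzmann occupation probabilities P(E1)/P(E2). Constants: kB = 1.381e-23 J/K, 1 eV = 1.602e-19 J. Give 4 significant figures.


Step 1: Compute energy difference dE = E1 - E2 = 0.0187 - 0.8433 = -0.8246 eV
Step 2: Convert to Joules: dE_J = -0.8246 * 1.602e-19 = -1.321e-19 J
Step 3: Compute exponent = -dE_J / (kB * T) = -(-1.321e-19) / (1.381e-23 * 205.9) = 46.46
Step 4: P(E1)/P(E2) = exp(46.46) = 1.5e+20

1.5e+20


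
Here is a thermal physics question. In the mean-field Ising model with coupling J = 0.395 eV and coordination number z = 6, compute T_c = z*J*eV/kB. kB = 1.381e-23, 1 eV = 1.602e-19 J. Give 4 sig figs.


Step 1: z*J = 6*0.395 = 2.37 eV
Step 2: Convert to Joules: 2.37*1.602e-19 = 3.797e-19 J
Step 3: T_c = 3.797e-19 / 1.381e-23 = 2.749e+04 K

2.749e+04


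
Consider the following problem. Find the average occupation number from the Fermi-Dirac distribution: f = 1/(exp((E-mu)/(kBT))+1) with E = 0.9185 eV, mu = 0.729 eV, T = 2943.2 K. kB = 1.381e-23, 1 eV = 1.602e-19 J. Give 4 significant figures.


Step 1: (E - mu) = 0.9185 - 0.729 = 0.1895 eV
Step 2: Convert: (E-mu)*eV = 3.036e-20 J
Step 3: x = (E-mu)*eV/(kB*T) = 0.7469
Step 4: f = 1/(exp(0.7469)+1) = 0.3215

0.3215


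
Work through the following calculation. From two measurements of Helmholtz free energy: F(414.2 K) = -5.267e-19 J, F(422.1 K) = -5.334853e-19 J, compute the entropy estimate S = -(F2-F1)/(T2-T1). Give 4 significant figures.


Step 1: dF = F2 - F1 = -5.334853e-19 - (-5.267e-19) = -6.7853e-21 J
Step 2: dT = T2 - T1 = 422.1 - 414.2 = 7.9 K
Step 3: S = -dF/dT = -(-6.7853e-21)/7.9 = 8.589e-22 J/K

8.589e-22


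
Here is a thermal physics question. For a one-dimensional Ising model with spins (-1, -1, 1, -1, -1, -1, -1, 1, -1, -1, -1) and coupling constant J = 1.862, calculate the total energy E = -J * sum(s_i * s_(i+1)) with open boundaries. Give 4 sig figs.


Step 1: Nearest-neighbor products: 1, -1, -1, 1, 1, 1, -1, -1, 1, 1
Step 2: Sum of products = 2
Step 3: E = -1.862 * 2 = -3.724

-3.724


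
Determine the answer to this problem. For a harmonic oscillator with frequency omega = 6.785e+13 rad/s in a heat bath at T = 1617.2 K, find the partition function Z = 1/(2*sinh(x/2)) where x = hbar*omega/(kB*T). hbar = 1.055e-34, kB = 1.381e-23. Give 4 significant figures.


Step 1: Compute x = hbar*omega/(kB*T) = 1.055e-34*6.785e+13/(1.381e-23*1617.2) = 0.3205
Step 2: x/2 = 0.1603
Step 3: sinh(x/2) = 0.1609
Step 4: Z = 1/(2*0.1609) = 3.107

3.107


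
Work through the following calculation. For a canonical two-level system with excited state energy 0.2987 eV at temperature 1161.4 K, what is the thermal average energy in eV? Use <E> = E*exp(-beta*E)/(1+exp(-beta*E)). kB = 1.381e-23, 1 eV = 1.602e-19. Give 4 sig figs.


Step 1: beta*E = 0.2987*1.602e-19/(1.381e-23*1161.4) = 2.983
Step 2: exp(-beta*E) = 0.05062
Step 3: <E> = 0.2987*0.05062/(1+0.05062) = 0.01439 eV

0.01439


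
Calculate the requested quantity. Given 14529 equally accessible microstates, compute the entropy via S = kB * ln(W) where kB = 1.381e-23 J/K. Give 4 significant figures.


Step 1: ln(W) = ln(14529) = 9.584
Step 2: S = kB * ln(W) = 1.381e-23 * 9.584
Step 3: S = 1.324e-22 J/K

1.324e-22


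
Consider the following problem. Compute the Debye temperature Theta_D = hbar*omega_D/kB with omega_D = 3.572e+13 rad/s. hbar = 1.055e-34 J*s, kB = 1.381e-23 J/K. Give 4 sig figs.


Step 1: hbar*omega_D = 1.055e-34 * 3.572e+13 = 3.768e-21 J
Step 2: Theta_D = 3.768e-21 / 1.381e-23
Step 3: Theta_D = 272.9 K

272.9


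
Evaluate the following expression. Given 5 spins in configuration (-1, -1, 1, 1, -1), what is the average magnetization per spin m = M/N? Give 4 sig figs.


Step 1: Count up spins (+1): 2, down spins (-1): 3
Step 2: Total magnetization M = 2 - 3 = -1
Step 3: m = M/N = -1/5 = -0.2

-0.2


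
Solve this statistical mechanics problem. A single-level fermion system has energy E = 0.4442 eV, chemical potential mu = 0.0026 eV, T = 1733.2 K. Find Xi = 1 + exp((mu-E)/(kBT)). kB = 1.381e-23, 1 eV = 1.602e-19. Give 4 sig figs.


Step 1: (mu - E) = 0.0026 - 0.4442 = -0.4416 eV
Step 2: x = (mu-E)*eV/(kB*T) = -0.4416*1.602e-19/(1.381e-23*1733.2) = -2.956
Step 3: exp(x) = 0.05205
Step 4: Xi = 1 + 0.05205 = 1.052

1.052


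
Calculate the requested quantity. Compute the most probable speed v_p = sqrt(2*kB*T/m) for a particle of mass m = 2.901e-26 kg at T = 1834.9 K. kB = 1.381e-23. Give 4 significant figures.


Step 1: Numerator = 2*kB*T = 2*1.381e-23*1834.9 = 5.068e-20
Step 2: Ratio = 5.068e-20 / 2.901e-26 = 1.747e+06
Step 3: v_p = sqrt(1.747e+06) = 1322 m/s

1322


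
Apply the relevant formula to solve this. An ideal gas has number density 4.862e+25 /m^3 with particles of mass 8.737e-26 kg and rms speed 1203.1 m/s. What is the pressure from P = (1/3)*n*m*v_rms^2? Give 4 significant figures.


Step 1: v_rms^2 = 1203.1^2 = 1.447e+06
Step 2: n*m = 4.862e+25*8.737e-26 = 4.248
Step 3: P = (1/3)*4.248*1.447e+06 = 2.05e+06 Pa

2.05e+06


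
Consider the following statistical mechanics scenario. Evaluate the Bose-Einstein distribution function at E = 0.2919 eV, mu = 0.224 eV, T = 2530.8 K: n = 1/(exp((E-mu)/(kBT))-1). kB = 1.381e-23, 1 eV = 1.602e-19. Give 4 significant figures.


Step 1: (E - mu) = 0.0679 eV
Step 2: x = (E-mu)*eV/(kB*T) = 0.0679*1.602e-19/(1.381e-23*2530.8) = 0.3112
Step 3: exp(x) = 1.365
Step 4: n = 1/(exp(x)-1) = 2.739

2.739


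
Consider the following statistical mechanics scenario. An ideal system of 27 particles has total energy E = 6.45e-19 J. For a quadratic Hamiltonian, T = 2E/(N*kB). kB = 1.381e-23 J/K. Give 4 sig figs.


Step 1: Numerator = 2*E = 2*6.45e-19 = 1.29e-18 J
Step 2: Denominator = N*kB = 27*1.381e-23 = 3.729e-22
Step 3: T = 1.29e-18 / 3.729e-22 = 3460 K

3460


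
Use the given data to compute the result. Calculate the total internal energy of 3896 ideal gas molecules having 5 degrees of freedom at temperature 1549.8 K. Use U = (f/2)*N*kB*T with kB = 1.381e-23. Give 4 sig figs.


Step 1: f/2 = 5/2 = 2.5
Step 2: N*kB*T = 3896*1.381e-23*1549.8 = 8.339e-17
Step 3: U = 2.5 * 8.339e-17 = 2.085e-16 J

2.085e-16


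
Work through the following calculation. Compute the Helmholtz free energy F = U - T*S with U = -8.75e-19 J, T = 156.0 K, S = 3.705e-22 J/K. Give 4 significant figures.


Step 1: T*S = 156.0 * 3.705e-22 = 5.78e-20 J
Step 2: F = U - T*S = -8.75e-19 - 5.78e-20
Step 3: F = -9.328e-19 J

-9.328e-19


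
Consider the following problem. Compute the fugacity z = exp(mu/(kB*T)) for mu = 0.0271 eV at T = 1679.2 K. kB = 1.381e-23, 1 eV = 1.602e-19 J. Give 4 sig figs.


Step 1: Convert mu to Joules: 0.0271*1.602e-19 = 4.341e-21 J
Step 2: kB*T = 1.381e-23*1679.2 = 2.319e-20 J
Step 3: mu/(kB*T) = 0.1872
Step 4: z = exp(0.1872) = 1.206

1.206


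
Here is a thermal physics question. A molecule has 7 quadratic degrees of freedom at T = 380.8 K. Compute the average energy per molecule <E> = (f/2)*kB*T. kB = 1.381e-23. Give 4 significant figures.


Step 1: f/2 = 7/2 = 3.5
Step 2: kB*T = 1.381e-23 * 380.8 = 5.259e-21
Step 3: <E> = 3.5 * 5.259e-21 = 1.841e-20 J

1.841e-20


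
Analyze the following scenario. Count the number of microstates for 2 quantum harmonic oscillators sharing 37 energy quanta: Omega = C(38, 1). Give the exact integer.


Step 1: Use binomial coefficient C(38, 1)
Step 2: Numerator = 38! / 37!
Step 3: Denominator = 1!
Step 4: Omega = 38

38


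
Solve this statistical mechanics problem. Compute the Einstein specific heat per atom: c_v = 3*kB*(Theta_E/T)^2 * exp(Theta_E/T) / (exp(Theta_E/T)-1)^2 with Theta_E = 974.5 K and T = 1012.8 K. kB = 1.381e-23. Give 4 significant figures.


Step 1: x = Theta_E/T = 974.5/1012.8 = 0.9622
Step 2: x^2 = 0.9258
Step 3: exp(x) = 2.617
Step 4: c_v = 3*1.381e-23*0.9258*2.617/(2.617-1)^2 = 3.838e-23

3.838e-23


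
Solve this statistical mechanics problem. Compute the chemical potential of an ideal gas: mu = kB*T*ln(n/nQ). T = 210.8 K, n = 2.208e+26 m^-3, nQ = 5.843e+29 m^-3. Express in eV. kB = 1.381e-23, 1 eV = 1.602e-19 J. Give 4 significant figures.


Step 1: n/nQ = 2.208e+26/5.843e+29 = 0.0003779
Step 2: ln(n/nQ) = -7.881
Step 3: mu = kB*T*ln(n/nQ) = 2.911e-21*-7.881 = -2.294e-20 J
Step 4: Convert to eV: -2.294e-20/1.602e-19 = -0.1432 eV

-0.1432


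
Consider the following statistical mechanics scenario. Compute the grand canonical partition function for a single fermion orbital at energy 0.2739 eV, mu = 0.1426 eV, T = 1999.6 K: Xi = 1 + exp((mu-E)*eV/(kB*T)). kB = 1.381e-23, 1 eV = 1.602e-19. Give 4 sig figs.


Step 1: (mu - E) = 0.1426 - 0.2739 = -0.1313 eV
Step 2: x = (mu-E)*eV/(kB*T) = -0.1313*1.602e-19/(1.381e-23*1999.6) = -0.7617
Step 3: exp(x) = 0.4669
Step 4: Xi = 1 + 0.4669 = 1.467

1.467


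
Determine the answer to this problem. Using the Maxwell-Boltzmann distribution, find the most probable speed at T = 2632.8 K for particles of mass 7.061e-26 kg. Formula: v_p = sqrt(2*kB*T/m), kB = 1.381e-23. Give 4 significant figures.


Step 1: Numerator = 2*kB*T = 2*1.381e-23*2632.8 = 7.272e-20
Step 2: Ratio = 7.272e-20 / 7.061e-26 = 1.03e+06
Step 3: v_p = sqrt(1.03e+06) = 1015 m/s

1015


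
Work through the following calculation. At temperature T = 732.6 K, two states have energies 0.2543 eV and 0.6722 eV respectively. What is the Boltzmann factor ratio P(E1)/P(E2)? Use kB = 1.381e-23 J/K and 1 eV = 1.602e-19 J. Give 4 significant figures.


Step 1: Compute energy difference dE = E1 - E2 = 0.2543 - 0.6722 = -0.4179 eV
Step 2: Convert to Joules: dE_J = -0.4179 * 1.602e-19 = -6.695e-20 J
Step 3: Compute exponent = -dE_J / (kB * T) = -(-6.695e-20) / (1.381e-23 * 732.6) = 6.617
Step 4: P(E1)/P(E2) = exp(6.617) = 747.8

747.8


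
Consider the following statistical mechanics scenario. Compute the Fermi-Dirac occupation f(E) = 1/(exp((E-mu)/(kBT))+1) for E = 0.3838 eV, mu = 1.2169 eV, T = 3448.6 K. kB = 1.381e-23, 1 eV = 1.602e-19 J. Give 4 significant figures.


Step 1: (E - mu) = 0.3838 - 1.2169 = -0.8331 eV
Step 2: Convert: (E-mu)*eV = -1.335e-19 J
Step 3: x = (E-mu)*eV/(kB*T) = -2.802
Step 4: f = 1/(exp(-2.802)+1) = 0.9428

0.9428


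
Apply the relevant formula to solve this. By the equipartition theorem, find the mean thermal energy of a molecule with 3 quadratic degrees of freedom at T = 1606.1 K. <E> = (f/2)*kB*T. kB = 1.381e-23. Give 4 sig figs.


Step 1: f/2 = 3/2 = 1.5
Step 2: kB*T = 1.381e-23 * 1606.1 = 2.218e-20
Step 3: <E> = 1.5 * 2.218e-20 = 3.327e-20 J

3.327e-20


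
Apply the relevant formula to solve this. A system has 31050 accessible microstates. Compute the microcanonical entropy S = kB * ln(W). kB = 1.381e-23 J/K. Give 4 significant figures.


Step 1: ln(W) = ln(31050) = 10.34
Step 2: S = kB * ln(W) = 1.381e-23 * 10.34
Step 3: S = 1.428e-22 J/K

1.428e-22


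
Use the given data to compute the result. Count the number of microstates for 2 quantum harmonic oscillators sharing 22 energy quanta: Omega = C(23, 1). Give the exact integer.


Step 1: Use binomial coefficient C(23, 1)
Step 2: Numerator = 23! / 22!
Step 3: Denominator = 1!
Step 4: Omega = 23

23


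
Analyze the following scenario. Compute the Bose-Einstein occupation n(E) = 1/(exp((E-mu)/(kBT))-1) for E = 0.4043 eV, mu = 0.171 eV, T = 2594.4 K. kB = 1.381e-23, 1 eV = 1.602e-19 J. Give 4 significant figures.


Step 1: (E - mu) = 0.2333 eV
Step 2: x = (E-mu)*eV/(kB*T) = 0.2333*1.602e-19/(1.381e-23*2594.4) = 1.043
Step 3: exp(x) = 2.838
Step 4: n = 1/(exp(x)-1) = 0.544

0.544


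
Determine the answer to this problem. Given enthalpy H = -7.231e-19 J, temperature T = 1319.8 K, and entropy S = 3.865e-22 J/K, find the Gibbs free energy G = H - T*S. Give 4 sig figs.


Step 1: T*S = 1319.8 * 3.865e-22 = 5.101e-19 J
Step 2: G = H - T*S = -7.231e-19 - 5.101e-19
Step 3: G = -1.233e-18 J

-1.233e-18


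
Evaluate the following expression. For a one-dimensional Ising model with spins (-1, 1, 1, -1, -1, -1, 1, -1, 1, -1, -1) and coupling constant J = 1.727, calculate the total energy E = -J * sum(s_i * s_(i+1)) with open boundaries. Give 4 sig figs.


Step 1: Nearest-neighbor products: -1, 1, -1, 1, 1, -1, -1, -1, -1, 1
Step 2: Sum of products = -2
Step 3: E = -1.727 * -2 = 3.454

3.454


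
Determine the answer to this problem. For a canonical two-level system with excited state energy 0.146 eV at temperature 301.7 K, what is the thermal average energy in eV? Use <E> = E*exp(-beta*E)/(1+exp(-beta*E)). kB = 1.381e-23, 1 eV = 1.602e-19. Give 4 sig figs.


Step 1: beta*E = 0.146*1.602e-19/(1.381e-23*301.7) = 5.614
Step 2: exp(-beta*E) = 0.003648
Step 3: <E> = 0.146*0.003648/(1+0.003648) = 0.0005306 eV

0.0005306


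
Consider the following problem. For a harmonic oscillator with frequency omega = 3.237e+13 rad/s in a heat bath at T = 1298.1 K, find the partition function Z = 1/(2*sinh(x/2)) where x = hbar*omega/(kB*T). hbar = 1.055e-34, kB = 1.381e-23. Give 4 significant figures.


Step 1: Compute x = hbar*omega/(kB*T) = 1.055e-34*3.237e+13/(1.381e-23*1298.1) = 0.1905
Step 2: x/2 = 0.09525
Step 3: sinh(x/2) = 0.09539
Step 4: Z = 1/(2*0.09539) = 5.241

5.241


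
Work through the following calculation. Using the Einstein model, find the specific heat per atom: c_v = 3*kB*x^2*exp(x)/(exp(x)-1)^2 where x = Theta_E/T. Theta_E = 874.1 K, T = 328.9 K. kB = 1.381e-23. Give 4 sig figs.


Step 1: x = Theta_E/T = 874.1/328.9 = 2.658
Step 2: x^2 = 7.063
Step 3: exp(x) = 14.26
Step 4: c_v = 3*1.381e-23*7.063*14.26/(14.26-1)^2 = 2.373e-23

2.373e-23


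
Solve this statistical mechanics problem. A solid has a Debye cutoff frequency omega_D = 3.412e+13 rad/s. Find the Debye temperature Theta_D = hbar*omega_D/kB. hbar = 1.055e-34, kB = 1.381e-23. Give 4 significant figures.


Step 1: hbar*omega_D = 1.055e-34 * 3.412e+13 = 3.6e-21 J
Step 2: Theta_D = 3.6e-21 / 1.381e-23
Step 3: Theta_D = 260.7 K

260.7


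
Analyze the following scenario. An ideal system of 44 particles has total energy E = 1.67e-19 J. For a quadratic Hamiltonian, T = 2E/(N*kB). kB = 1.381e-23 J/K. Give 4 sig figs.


Step 1: Numerator = 2*E = 2*1.67e-19 = 3.34e-19 J
Step 2: Denominator = N*kB = 44*1.381e-23 = 6.076e-22
Step 3: T = 3.34e-19 / 6.076e-22 = 549.7 K

549.7


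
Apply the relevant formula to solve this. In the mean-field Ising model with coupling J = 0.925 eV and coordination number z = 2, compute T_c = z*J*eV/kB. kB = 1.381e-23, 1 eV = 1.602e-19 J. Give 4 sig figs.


Step 1: z*J = 2*0.925 = 1.85 eV
Step 2: Convert to Joules: 1.85*1.602e-19 = 2.964e-19 J
Step 3: T_c = 2.964e-19 / 1.381e-23 = 2.146e+04 K

2.146e+04


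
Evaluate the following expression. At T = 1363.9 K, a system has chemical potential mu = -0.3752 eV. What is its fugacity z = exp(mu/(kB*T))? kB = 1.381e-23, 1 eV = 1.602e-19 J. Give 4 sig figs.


Step 1: Convert mu to Joules: -0.3752*1.602e-19 = -6.011e-20 J
Step 2: kB*T = 1.381e-23*1363.9 = 1.884e-20 J
Step 3: mu/(kB*T) = -3.191
Step 4: z = exp(-3.191) = 0.04112

0.04112


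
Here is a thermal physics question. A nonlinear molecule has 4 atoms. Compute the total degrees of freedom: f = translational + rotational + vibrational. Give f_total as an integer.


Step 1: Translational DOF = 3
Step 2: Rotational DOF (nonlinear) = 3
Step 3: Vibrational DOF = 3*4 - 6 = 6
Step 4: Total = 3 + 3 + 6 = 12

12


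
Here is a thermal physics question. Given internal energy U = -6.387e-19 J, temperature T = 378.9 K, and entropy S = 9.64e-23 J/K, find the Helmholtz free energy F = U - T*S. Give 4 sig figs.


Step 1: T*S = 378.9 * 9.64e-23 = 3.653e-20 J
Step 2: F = U - T*S = -6.387e-19 - 3.653e-20
Step 3: F = -6.752e-19 J

-6.752e-19


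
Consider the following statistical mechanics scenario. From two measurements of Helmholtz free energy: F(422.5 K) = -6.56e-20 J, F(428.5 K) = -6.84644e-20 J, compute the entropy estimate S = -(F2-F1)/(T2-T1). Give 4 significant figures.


Step 1: dF = F2 - F1 = -6.84644e-20 - (-6.56e-20) = -2.8644e-21 J
Step 2: dT = T2 - T1 = 428.5 - 422.5 = 6 K
Step 3: S = -dF/dT = -(-2.8644e-21)/6 = 4.774e-22 J/K

4.774e-22


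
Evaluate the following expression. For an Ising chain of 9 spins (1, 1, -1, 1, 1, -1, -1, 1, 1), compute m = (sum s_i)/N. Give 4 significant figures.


Step 1: Count up spins (+1): 6, down spins (-1): 3
Step 2: Total magnetization M = 6 - 3 = 3
Step 3: m = M/N = 3/9 = 0.3333

0.3333


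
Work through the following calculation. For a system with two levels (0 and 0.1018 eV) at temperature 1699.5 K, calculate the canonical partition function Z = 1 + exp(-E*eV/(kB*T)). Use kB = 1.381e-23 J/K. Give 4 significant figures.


Step 1: Compute beta*E = E*eV/(kB*T) = 0.1018*1.602e-19/(1.381e-23*1699.5) = 0.6949
Step 2: exp(-beta*E) = exp(-0.6949) = 0.4991
Step 3: Z = 1 + 0.4991 = 1.499

1.499


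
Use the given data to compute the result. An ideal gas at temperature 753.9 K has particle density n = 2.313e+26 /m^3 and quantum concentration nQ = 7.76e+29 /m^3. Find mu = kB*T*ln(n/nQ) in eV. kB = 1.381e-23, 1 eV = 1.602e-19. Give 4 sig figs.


Step 1: n/nQ = 2.313e+26/7.76e+29 = 0.0002981
Step 2: ln(n/nQ) = -8.118
Step 3: mu = kB*T*ln(n/nQ) = 1.041e-20*-8.118 = -8.452e-20 J
Step 4: Convert to eV: -8.452e-20/1.602e-19 = -0.5276 eV

-0.5276


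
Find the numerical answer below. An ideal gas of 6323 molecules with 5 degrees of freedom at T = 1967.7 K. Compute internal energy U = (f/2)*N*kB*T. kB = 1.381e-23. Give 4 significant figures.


Step 1: f/2 = 5/2 = 2.5
Step 2: N*kB*T = 6323*1.381e-23*1967.7 = 1.718e-16
Step 3: U = 2.5 * 1.718e-16 = 4.296e-16 J

4.296e-16


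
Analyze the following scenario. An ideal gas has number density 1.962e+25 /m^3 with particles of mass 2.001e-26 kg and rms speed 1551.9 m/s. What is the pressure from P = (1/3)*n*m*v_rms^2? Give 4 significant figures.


Step 1: v_rms^2 = 1551.9^2 = 2.408e+06
Step 2: n*m = 1.962e+25*2.001e-26 = 0.3926
Step 3: P = (1/3)*0.3926*2.408e+06 = 3.152e+05 Pa

3.152e+05


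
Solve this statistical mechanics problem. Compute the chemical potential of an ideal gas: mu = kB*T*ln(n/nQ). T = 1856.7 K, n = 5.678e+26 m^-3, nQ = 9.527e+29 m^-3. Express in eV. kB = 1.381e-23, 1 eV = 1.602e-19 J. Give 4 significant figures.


Step 1: n/nQ = 5.678e+26/9.527e+29 = 0.000596
Step 2: ln(n/nQ) = -7.425
Step 3: mu = kB*T*ln(n/nQ) = 2.564e-20*-7.425 = -1.904e-19 J
Step 4: Convert to eV: -1.904e-19/1.602e-19 = -1.188 eV

-1.188


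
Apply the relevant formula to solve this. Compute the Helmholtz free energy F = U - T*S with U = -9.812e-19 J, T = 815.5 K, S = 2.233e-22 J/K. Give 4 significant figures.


Step 1: T*S = 815.5 * 2.233e-22 = 1.821e-19 J
Step 2: F = U - T*S = -9.812e-19 - 1.821e-19
Step 3: F = -1.163e-18 J

-1.163e-18


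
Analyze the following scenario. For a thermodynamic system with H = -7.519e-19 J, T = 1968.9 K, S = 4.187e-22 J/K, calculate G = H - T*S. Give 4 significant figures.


Step 1: T*S = 1968.9 * 4.187e-22 = 8.244e-19 J
Step 2: G = H - T*S = -7.519e-19 - 8.244e-19
Step 3: G = -1.576e-18 J

-1.576e-18


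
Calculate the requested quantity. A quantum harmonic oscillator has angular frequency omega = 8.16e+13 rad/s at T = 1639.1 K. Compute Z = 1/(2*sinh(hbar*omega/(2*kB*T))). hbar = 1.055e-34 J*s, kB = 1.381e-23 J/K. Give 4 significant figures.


Step 1: Compute x = hbar*omega/(kB*T) = 1.055e-34*8.16e+13/(1.381e-23*1639.1) = 0.3803
Step 2: x/2 = 0.1902
Step 3: sinh(x/2) = 0.1913
Step 4: Z = 1/(2*0.1913) = 2.614

2.614


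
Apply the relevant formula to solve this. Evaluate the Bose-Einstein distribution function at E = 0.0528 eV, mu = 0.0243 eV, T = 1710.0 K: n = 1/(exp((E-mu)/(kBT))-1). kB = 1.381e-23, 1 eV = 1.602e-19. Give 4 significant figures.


Step 1: (E - mu) = 0.0285 eV
Step 2: x = (E-mu)*eV/(kB*T) = 0.0285*1.602e-19/(1.381e-23*1710.0) = 0.1933
Step 3: exp(x) = 1.213
Step 4: n = 1/(exp(x)-1) = 4.688

4.688


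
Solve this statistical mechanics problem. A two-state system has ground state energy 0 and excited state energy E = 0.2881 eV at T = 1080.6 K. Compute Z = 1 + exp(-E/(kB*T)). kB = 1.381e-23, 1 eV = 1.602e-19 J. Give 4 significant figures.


Step 1: Compute beta*E = E*eV/(kB*T) = 0.2881*1.602e-19/(1.381e-23*1080.6) = 3.093
Step 2: exp(-beta*E) = exp(-3.093) = 0.04538
Step 3: Z = 1 + 0.04538 = 1.045

1.045


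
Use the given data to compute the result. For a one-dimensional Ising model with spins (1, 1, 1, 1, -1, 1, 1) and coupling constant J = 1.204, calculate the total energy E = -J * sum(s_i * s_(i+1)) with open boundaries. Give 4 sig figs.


Step 1: Nearest-neighbor products: 1, 1, 1, -1, -1, 1
Step 2: Sum of products = 2
Step 3: E = -1.204 * 2 = -2.408

-2.408


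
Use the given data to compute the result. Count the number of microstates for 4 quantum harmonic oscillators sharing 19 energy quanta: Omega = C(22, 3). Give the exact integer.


Step 1: Use binomial coefficient C(22, 3)
Step 2: Numerator = 22! / 19!
Step 3: Denominator = 3!
Step 4: Omega = 1540

1540


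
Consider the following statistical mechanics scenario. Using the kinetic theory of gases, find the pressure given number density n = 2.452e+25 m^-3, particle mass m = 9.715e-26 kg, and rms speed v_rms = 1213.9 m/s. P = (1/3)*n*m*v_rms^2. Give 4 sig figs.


Step 1: v_rms^2 = 1213.9^2 = 1.474e+06
Step 2: n*m = 2.452e+25*9.715e-26 = 2.382
Step 3: P = (1/3)*2.382*1.474e+06 = 1.17e+06 Pa

1.17e+06


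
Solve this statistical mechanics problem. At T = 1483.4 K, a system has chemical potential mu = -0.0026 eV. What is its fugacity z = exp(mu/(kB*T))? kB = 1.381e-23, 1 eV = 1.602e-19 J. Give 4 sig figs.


Step 1: Convert mu to Joules: -0.0026*1.602e-19 = -4.165e-22 J
Step 2: kB*T = 1.381e-23*1483.4 = 2.049e-20 J
Step 3: mu/(kB*T) = -0.02033
Step 4: z = exp(-0.02033) = 0.9799

0.9799


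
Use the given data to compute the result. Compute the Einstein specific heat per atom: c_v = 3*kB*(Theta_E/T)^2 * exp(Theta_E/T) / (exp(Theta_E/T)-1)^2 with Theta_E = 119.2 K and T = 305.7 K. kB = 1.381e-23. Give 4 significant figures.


Step 1: x = Theta_E/T = 119.2/305.7 = 0.3899
Step 2: x^2 = 0.152
Step 3: exp(x) = 1.477
Step 4: c_v = 3*1.381e-23*0.152*1.477/(1.477-1)^2 = 4.091e-23

4.091e-23


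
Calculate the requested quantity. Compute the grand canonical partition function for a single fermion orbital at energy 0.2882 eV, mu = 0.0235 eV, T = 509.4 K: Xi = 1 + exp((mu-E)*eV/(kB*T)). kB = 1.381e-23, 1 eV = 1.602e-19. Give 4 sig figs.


Step 1: (mu - E) = 0.0235 - 0.2882 = -0.2647 eV
Step 2: x = (mu-E)*eV/(kB*T) = -0.2647*1.602e-19/(1.381e-23*509.4) = -6.028
Step 3: exp(x) = 0.002411
Step 4: Xi = 1 + 0.002411 = 1.002

1.002


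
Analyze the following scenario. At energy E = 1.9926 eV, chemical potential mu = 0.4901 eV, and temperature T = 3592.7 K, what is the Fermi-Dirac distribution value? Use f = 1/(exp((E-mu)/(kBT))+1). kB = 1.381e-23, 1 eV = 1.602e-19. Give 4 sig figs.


Step 1: (E - mu) = 1.9926 - 0.4901 = 1.502 eV
Step 2: Convert: (E-mu)*eV = 2.407e-19 J
Step 3: x = (E-mu)*eV/(kB*T) = 4.851
Step 4: f = 1/(exp(4.851)+1) = 0.007757

0.007757


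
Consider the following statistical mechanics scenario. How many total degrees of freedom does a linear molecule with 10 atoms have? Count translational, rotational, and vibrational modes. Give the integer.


Step 1: Translational DOF = 3
Step 2: Rotational DOF (linear) = 2
Step 3: Vibrational DOF = 3*10 - 5 = 25
Step 4: Total = 3 + 2 + 25 = 30

30


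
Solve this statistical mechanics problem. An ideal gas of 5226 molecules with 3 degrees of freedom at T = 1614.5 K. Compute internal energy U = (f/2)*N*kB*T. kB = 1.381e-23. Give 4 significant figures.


Step 1: f/2 = 3/2 = 1.5
Step 2: N*kB*T = 5226*1.381e-23*1614.5 = 1.165e-16
Step 3: U = 1.5 * 1.165e-16 = 1.748e-16 J

1.748e-16


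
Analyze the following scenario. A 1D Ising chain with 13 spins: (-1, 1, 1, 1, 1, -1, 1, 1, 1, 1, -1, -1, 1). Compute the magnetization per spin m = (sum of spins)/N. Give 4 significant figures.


Step 1: Count up spins (+1): 9, down spins (-1): 4
Step 2: Total magnetization M = 9 - 4 = 5
Step 3: m = M/N = 5/13 = 0.3846

0.3846


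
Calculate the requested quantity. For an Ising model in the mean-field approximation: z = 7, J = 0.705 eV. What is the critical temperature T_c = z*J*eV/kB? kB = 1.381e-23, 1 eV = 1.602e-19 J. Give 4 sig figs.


Step 1: z*J = 7*0.705 = 4.935 eV
Step 2: Convert to Joules: 4.935*1.602e-19 = 7.906e-19 J
Step 3: T_c = 7.906e-19 / 1.381e-23 = 5.725e+04 K

5.725e+04


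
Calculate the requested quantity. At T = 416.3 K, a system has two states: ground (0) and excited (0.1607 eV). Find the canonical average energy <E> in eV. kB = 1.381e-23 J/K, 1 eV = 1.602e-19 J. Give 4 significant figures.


Step 1: beta*E = 0.1607*1.602e-19/(1.381e-23*416.3) = 4.478
Step 2: exp(-beta*E) = 0.01136
Step 3: <E> = 0.1607*0.01136/(1+0.01136) = 0.001805 eV

0.001805


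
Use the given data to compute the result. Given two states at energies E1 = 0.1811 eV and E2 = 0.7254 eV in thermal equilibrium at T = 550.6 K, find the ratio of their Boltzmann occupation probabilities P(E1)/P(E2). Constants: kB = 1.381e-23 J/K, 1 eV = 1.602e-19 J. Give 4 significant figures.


Step 1: Compute energy difference dE = E1 - E2 = 0.1811 - 0.7254 = -0.5443 eV
Step 2: Convert to Joules: dE_J = -0.5443 * 1.602e-19 = -8.72e-20 J
Step 3: Compute exponent = -dE_J / (kB * T) = -(-8.72e-20) / (1.381e-23 * 550.6) = 11.47
Step 4: P(E1)/P(E2) = exp(11.47) = 9.556e+04

9.556e+04


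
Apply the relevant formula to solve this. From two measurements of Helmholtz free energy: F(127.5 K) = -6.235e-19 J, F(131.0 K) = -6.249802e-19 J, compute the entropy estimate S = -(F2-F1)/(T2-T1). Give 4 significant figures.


Step 1: dF = F2 - F1 = -6.249802e-19 - (-6.235e-19) = -1.4802e-21 J
Step 2: dT = T2 - T1 = 131.0 - 127.5 = 3.5 K
Step 3: S = -dF/dT = -(-1.4802e-21)/3.5 = 4.229e-22 J/K

4.229e-22


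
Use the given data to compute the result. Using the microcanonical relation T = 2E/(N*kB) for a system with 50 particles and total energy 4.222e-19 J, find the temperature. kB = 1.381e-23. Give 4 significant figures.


Step 1: Numerator = 2*E = 2*4.222e-19 = 8.444e-19 J
Step 2: Denominator = N*kB = 50*1.381e-23 = 6.905e-22
Step 3: T = 8.444e-19 / 6.905e-22 = 1223 K

1223


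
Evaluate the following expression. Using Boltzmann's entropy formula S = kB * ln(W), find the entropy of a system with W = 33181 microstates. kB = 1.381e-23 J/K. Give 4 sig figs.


Step 1: ln(W) = ln(33181) = 10.41
Step 2: S = kB * ln(W) = 1.381e-23 * 10.41
Step 3: S = 1.438e-22 J/K

1.438e-22
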